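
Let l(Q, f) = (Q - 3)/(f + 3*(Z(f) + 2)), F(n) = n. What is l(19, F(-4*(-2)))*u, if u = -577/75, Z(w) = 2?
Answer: -2308/375 ≈ -6.1547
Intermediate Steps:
l(Q, f) = (-3 + Q)/(12 + f) (l(Q, f) = (Q - 3)/(f + 3*(2 + 2)) = (-3 + Q)/(f + 3*4) = (-3 + Q)/(f + 12) = (-3 + Q)/(12 + f))
u = -577/75 (u = -577*1/75 = -577/75 ≈ -7.6933)
l(19, F(-4*(-2)))*u = ((-3 + 19)/(12 - 4*(-2)))*(-577/75) = (16/(12 + 8))*(-577/75) = (16/20)*(-577/75) = ((1/20)*16)*(-577/75) = (4/5)*(-577/75) = -2308/375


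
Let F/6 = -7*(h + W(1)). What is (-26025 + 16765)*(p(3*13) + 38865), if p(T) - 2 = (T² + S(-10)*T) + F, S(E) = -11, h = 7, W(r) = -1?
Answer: -367686820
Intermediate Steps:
F = -252 (F = 6*(-7*(7 - 1)) = 6*(-7*6) = 6*(-42) = -252)
p(T) = -250 + T² - 11*T (p(T) = 2 + ((T² - 11*T) - 252) = 2 + (-252 + T² - 11*T) = -250 + T² - 11*T)
(-26025 + 16765)*(p(3*13) + 38865) = (-26025 + 16765)*((-250 + (3*13)² - 33*13) + 38865) = -9260*((-250 + 39² - 11*39) + 38865) = -9260*((-250 + 1521 - 429) + 38865) = -9260*(842 + 38865) = -9260*39707 = -367686820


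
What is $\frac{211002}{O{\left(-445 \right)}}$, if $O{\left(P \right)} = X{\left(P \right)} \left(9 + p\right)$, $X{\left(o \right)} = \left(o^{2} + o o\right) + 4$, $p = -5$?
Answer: $\frac{35167}{264036} \approx 0.13319$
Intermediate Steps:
$X{\left(o \right)} = 4 + 2 o^{2}$ ($X{\left(o \right)} = \left(o^{2} + o^{2}\right) + 4 = 2 o^{2} + 4 = 4 + 2 o^{2}$)
$O{\left(P \right)} = 16 + 8 P^{2}$ ($O{\left(P \right)} = \left(4 + 2 P^{2}\right) \left(9 - 5\right) = \left(4 + 2 P^{2}\right) 4 = 16 + 8 P^{2}$)
$\frac{211002}{O{\left(-445 \right)}} = \frac{211002}{16 + 8 \left(-445\right)^{2}} = \frac{211002}{16 + 8 \cdot 198025} = \frac{211002}{16 + 1584200} = \frac{211002}{1584216} = 211002 \cdot \frac{1}{1584216} = \frac{35167}{264036}$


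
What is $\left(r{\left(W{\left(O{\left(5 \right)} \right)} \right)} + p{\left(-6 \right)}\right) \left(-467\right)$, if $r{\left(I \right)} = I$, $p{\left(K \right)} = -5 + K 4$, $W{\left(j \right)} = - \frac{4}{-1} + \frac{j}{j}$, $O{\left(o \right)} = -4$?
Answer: $11208$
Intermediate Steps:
$W{\left(j \right)} = 5$ ($W{\left(j \right)} = \left(-4\right) \left(-1\right) + 1 = 4 + 1 = 5$)
$p{\left(K \right)} = -5 + 4 K$
$\left(r{\left(W{\left(O{\left(5 \right)} \right)} \right)} + p{\left(-6 \right)}\right) \left(-467\right) = \left(5 + \left(-5 + 4 \left(-6\right)\right)\right) \left(-467\right) = \left(5 - 29\right) \left(-467\right) = \left(-24\right) \left(-467\right) = 11208$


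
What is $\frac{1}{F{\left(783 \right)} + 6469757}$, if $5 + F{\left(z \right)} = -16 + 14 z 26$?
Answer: $\frac{1}{6754748} \approx 1.4804 \cdot 10^{-7}$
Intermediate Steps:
$F{\left(z \right)} = -21 + 364 z$ ($F{\left(z \right)} = -5 + \left(-16 + 14 z 26\right) = -5 + \left(-16 + 364 z\right) = -21 + 364 z$)
$\frac{1}{F{\left(783 \right)} + 6469757} = \frac{1}{\left(-21 + 364 \cdot 783\right) + 6469757} = \frac{1}{\left(-21 + 285012\right) + 6469757} = \frac{1}{284991 + 6469757} = \frac{1}{6754748}$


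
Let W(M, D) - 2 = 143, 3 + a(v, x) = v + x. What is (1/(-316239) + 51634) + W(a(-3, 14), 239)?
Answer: 16374539180/316239 ≈ 51779.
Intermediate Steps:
a(v, x) = -3 + v + x (a(v, x) = -3 + (v + x) = -3 + v + x)
W(M, D) = 145 (W(M, D) = 2 + 143 = 145)
(1/(-316239) + 51634) + W(a(-3, 14), 239) = (1/(-316239) + 51634) + 145 = (-1/316239 + 51634) + 145 = 16328684525/316239 + 145 = 16374539180/316239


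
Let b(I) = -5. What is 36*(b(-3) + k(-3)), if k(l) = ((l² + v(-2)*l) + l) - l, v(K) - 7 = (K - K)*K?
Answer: -612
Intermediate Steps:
v(K) = 7 (v(K) = 7 + (K - K)*K = 7 + 0*K = 7 + 0 = 7)
k(l) = l² + 7*l (k(l) = ((l² + 7*l) + l) - l = (l² + 8*l) - l = l² + 7*l)
36*(b(-3) + k(-3)) = 36*(-5 - 3*(7 - 3)) = 36*(-5 - 3*4) = 36*(-5 - 12) = 36*(-17) = -612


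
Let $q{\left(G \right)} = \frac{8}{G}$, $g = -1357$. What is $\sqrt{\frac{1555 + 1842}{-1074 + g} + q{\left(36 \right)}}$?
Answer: $\frac{i \sqrt{62503441}}{7293} \approx 1.084 i$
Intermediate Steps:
$\sqrt{\frac{1555 + 1842}{-1074 + g} + q{\left(36 \right)}} = \sqrt{\frac{1555 + 1842}{-1074 - 1357} + \frac{8}{36}} = \sqrt{\frac{3397}{-2431} + 8 \cdot \frac{1}{36}} = \sqrt{3397 \left(- \frac{1}{2431}\right) + \frac{2}{9}} = \sqrt{- \frac{3397}{2431} + \frac{2}{9}} = \sqrt{- \frac{25711}{21879}} = \frac{i \sqrt{62503441}}{7293}$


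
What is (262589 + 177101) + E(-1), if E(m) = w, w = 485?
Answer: 440175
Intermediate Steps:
E(m) = 485
(262589 + 177101) + E(-1) = (262589 + 177101) + 485 = 439690 + 485 = 440175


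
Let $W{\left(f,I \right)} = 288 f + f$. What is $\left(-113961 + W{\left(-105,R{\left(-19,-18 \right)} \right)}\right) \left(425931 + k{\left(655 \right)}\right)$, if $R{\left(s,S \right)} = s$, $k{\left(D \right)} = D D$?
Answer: $-123375280536$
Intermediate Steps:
$k{\left(D \right)} = D^{2}$
$W{\left(f,I \right)} = 289 f$
$\left(-113961 + W{\left(-105,R{\left(-19,-18 \right)} \right)}\right) \left(425931 + k{\left(655 \right)}\right) = \left(-113961 + 289 \left(-105\right)\right) \left(425931 + 655^{2}\right) = \left(-113961 - 30345\right) \left(425931 + 429025\right) = \left(-144306\right) 854956 = -123375280536$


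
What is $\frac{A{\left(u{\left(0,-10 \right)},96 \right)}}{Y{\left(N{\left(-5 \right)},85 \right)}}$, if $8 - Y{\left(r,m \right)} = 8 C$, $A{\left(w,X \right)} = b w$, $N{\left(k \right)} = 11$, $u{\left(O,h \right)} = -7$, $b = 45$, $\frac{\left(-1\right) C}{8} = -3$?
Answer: $\frac{315}{184} \approx 1.712$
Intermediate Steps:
$C = 24$ ($C = \left(-8\right) \left(-3\right) = 24$)
$A{\left(w,X \right)} = 45 w$
$Y{\left(r,m \right)} = -184$ ($Y{\left(r,m \right)} = 8 - 8 \cdot 24 = 8 - 192 = -184$)
$\frac{A{\left(u{\left(0,-10 \right)},96 \right)}}{Y{\left(N{\left(-5 \right)},85 \right)}} = \frac{45 \left(-7\right)}{-184} = \left(-315\right) \left(- \frac{1}{184}\right) = \frac{315}{184}$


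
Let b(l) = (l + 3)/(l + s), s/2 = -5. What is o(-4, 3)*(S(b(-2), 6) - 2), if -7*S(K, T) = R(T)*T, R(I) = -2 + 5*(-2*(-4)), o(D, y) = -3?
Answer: 726/7 ≈ 103.71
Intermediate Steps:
s = -10 (s = 2*(-5) = -10)
R(I) = 38 (R(I) = -2 + 5*8 = -2 + 40 = 38)
b(l) = (3 + l)/(-10 + l) (b(l) = (l + 3)/(l - 10) = (3 + l)/(-10 + l))
S(K, T) = -38*T/7
o(-4, 3)*(S(b(-2), 6) - 2) = -3*(-38/7*6 - 2) = -3*(-228/7 - 2) = -3*(-242/7) = 726/7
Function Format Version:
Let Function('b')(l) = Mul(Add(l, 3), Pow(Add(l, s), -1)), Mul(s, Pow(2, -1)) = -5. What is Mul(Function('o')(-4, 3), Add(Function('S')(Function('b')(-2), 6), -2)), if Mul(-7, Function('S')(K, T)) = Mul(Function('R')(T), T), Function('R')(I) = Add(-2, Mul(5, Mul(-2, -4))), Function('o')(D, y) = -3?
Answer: Rational(726, 7) ≈ 103.71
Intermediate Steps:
s = -10 (s = Mul(2, -5) = -10)
Function('R')(I) = 38 (Function('R')(I) = Add(-2, Mul(5, 8)) = Add(-2, 40) = 38)
Function('b')(l) = Mul(Pow(Add(-10, l), -1), Add(3, l)) (Function('b')(l) = Mul(Add(l, 3), Pow(Add(l, -10), -1)) = Mul(Add(3, l), Pow(Add(-10, l), -1)) = Mul(Pow(Add(-10, l), -1), Add(3, l)))
Function('S')(K, T) = Mul(Rational(-38, 7), T) (Function('S')(K, T) = Mul(Rational(-1, 7), Mul(38, T)) = Mul(Rational(-38, 7), T))
Mul(Function('o')(-4, 3), Add(Function('S')(Function('b')(-2), 6), -2)) = Mul(-3, Add(Mul(Rational(-38, 7), 6), -2)) = Mul(-3, Add(Rational(-228, 7), -2)) = Mul(-3, Rational(-242, 7)) = Rational(726, 7)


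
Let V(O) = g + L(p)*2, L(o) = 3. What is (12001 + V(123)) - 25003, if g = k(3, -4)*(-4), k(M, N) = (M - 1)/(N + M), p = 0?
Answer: -12988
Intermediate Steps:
k(M, N) = (-1 + M)/(M + N)
g = 8 (g = ((-1 + 3)/(3 - 4))*(-4) = (2/(-1))*(-4) = -1*2*(-4) = -2*(-4) = 8)
V(O) = 14 (V(O) = 8 + 3*2 = 8 + 6 = 14)
(12001 + V(123)) - 25003 = (12001 + 14) - 25003 = 12015 - 25003 = -12988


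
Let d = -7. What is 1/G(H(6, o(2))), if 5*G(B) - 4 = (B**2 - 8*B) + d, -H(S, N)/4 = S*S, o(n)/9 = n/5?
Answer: 1/4377 ≈ 0.00022847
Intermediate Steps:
o(n) = 9*n/5 (o(n) = 9*(n/5) = 9*n/5)
H(S, N) = -4*S**2 (H(S, N) = -4*S*S = -4*S**2)
G(B) = -3/5 - 8*B/5 + B**2/5 (G(B) = 4/5 + ((B**2 - 8*B) - 7)/5 = 4/5 + (-7 + B**2 - 8*B)/5 = 4/5 + (-7/5 - 8*B/5 + B**2/5) = -3/5 - 8*B/5 + B**2/5)
1/G(H(6, o(2))) = 1/(-3/5 - (-32)*6**2/5 + (-4*6**2)**2/5) = 1/(-3/5 - (-32)*36/5 + (-4*36)**2/5) = 1/(-3/5 - 8/5*(-144) + (1/5)*(-144)**2) = 1/(-3/5 + 1152/5 + (1/5)*20736) = 1/(-3/5 + 1152/5 + 20736/5) = 1/4377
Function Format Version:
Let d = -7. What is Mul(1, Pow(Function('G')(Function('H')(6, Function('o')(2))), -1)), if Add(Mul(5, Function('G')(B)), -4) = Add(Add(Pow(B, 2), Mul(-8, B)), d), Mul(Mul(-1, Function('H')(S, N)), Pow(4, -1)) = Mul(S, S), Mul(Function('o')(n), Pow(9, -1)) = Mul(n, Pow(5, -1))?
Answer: Rational(1, 4377) ≈ 0.00022847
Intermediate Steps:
Function('o')(n) = Mul(Rational(9, 5), n) (Function('o')(n) = Mul(9, Mul(n, Pow(5, -1))) = Mul(9, Mul(n, Rational(1, 5))) = Mul(9, Mul(Rational(1, 5), n)) = Mul(Rational(9, 5), n))
Function('H')(S, N) = Mul(-4, Pow(S, 2)) (Function('H')(S, N) = Mul(-4, Mul(S, S)) = Mul(-4, Pow(S, 2)))
Function('G')(B) = Add(Rational(-3, 5), Mul(Rational(-8, 5), B), Mul(Rational(1, 5), Pow(B, 2))) (Function('G')(B) = Add(Rational(4, 5), Mul(Rational(1, 5), Add(Add(Pow(B, 2), Mul(-8, B)), -7))) = Add(Rational(4, 5), Mul(Rational(1, 5), Add(-7, Pow(B, 2), Mul(-8, B)))) = Add(Rational(4, 5), Add(Rational(-7, 5), Mul(Rational(-8, 5), B), Mul(Rational(1, 5), Pow(B, 2)))) = Add(Rational(-3, 5), Mul(Rational(-8, 5), B), Mul(Rational(1, 5), Pow(B, 2))))
Mul(1, Pow(Function('G')(Function('H')(6, Function('o')(2))), -1)) = Mul(1, Pow(Add(Rational(-3, 5), Mul(Rational(-8, 5), Mul(-4, Pow(6, 2))), Mul(Rational(1, 5), Pow(Mul(-4, Pow(6, 2)), 2))), -1)) = Mul(1, Pow(Add(Rational(-3, 5), Mul(Rational(-8, 5), Mul(-4, 36)), Mul(Rational(1, 5), Pow(Mul(-4, 36), 2))), -1)) = Mul(1, Pow(Add(Rational(-3, 5), Mul(Rational(-8, 5), -144), Mul(Rational(1, 5), Pow(-144, 2))), -1)) = Mul(1, Pow(Add(Rational(-3, 5), Rational(1152, 5), Mul(Rational(1, 5), 20736)), -1)) = Mul(1, Pow(Add(Rational(-3, 5), Rational(1152, 5), Rational(20736, 5)), -1)) = Mul(1, Pow(4377, -1)) = Mul(1, Rational(1, 4377)) = Rational(1, 4377)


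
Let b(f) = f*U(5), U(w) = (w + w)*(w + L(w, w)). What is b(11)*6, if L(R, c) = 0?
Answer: 3300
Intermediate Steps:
U(w) = 2*w**2 (U(w) = (w + w)*(w + 0) = (2*w)*w = 2*w**2)
b(f) = 50*f (b(f) = f*(2*5**2) = f*(2*25) = f*50 = 50*f)
b(11)*6 = (50*11)*6 = 550*6 = 3300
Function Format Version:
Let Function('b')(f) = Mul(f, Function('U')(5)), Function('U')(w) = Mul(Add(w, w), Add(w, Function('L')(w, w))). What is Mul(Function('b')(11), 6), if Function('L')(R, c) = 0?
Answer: 3300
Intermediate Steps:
Function('U')(w) = Mul(2, Pow(w, 2)) (Function('U')(w) = Mul(Add(w, w), Add(w, 0)) = Mul(Mul(2, w), w) = Mul(2, Pow(w, 2)))
Function('b')(f) = Mul(50, f) (Function('b')(f) = Mul(f, Mul(2, Pow(5, 2))) = Mul(f, Mul(2, 25)) = Mul(f, 50) = Mul(50, f))
Mul(Function('b')(11), 6) = Mul(Mul(50, 11), 6) = Mul(550, 6) = 3300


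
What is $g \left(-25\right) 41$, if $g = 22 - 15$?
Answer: $-7175$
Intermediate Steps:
$g = 7$
$g \left(-25\right) 41 = 7 \left(-25\right) 41 = \left(-175\right) 41 = -7175$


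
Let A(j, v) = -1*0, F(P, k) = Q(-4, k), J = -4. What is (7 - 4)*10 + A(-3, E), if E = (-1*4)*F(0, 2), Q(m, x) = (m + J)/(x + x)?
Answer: 30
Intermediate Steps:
Q(m, x) = (-4 + m)/(2*x) (Q(m, x) = (m - 4)/(x + x) = (-4 + m)/((2*x)) = (-4 + m)*(1/(2*x)) = (-4 + m)/(2*x))
F(P, k) = -4/k (F(P, k) = (-4 - 4)/(2*k) = (½)*(-8)/k = -4/k)
E = 8 (E = (-1*4)*(-4/2) = -(-16)/2 = -4*(-2) = 8)
A(j, v) = 0
(7 - 4)*10 + A(-3, E) = (7 - 4)*10 + 0 = 3*10 + 0 = 30 + 0 = 30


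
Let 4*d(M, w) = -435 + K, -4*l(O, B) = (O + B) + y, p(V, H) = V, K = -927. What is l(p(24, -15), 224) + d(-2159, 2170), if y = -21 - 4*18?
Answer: -1517/4 ≈ -379.25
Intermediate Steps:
y = -93 (y = -21 - 72 = -93)
l(O, B) = 93/4 - B/4 - O/4 (l(O, B) = -((O + B) - 93)/4 = -((B + O) - 93)/4 = -(-93 + B + O)/4 = 93/4 - B/4 - O/4)
d(M, w) = -681/2 (d(M, w) = (-435 - 927)/4 = (¼)*(-1362) = -681/2)
l(p(24, -15), 224) + d(-2159, 2170) = (93/4 - ¼*224 - ¼*24) - 681/2 = (93/4 - 56 - 6) - 681/2 = -155/4 - 681/2 = -1517/4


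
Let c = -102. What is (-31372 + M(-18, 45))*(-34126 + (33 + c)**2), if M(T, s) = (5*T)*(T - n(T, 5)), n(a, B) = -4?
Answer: 884238880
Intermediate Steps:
M(T, s) = 5*T*(4 + T) (M(T, s) = (5*T)*(T - 1*(-4)) = (5*T)*(T + 4) = (5*T)*(4 + T) = 5*T*(4 + T))
(-31372 + M(-18, 45))*(-34126 + (33 + c)**2) = (-31372 + 5*(-18)*(4 - 18))*(-34126 + (33 - 102)**2) = (-31372 + 5*(-18)*(-14))*(-34126 + (-69)**2) = (-31372 + 1260)*(-34126 + 4761) = -30112*(-29365) = 884238880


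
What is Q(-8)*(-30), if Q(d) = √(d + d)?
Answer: -120*I ≈ -120.0*I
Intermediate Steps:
Q(d) = √2*√d (Q(d) = √(2*d) = √2*√d)
Q(-8)*(-30) = (√2*√(-8))*(-30) = (√2*(2*I*√2))*(-30) = (4*I)*(-30) = -120*I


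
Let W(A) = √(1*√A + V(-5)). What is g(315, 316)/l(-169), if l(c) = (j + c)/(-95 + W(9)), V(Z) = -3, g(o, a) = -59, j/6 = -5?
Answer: -5605/199 ≈ -28.166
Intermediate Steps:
j = -30 (j = 6*(-5) = -30)
W(A) = √(-3 + √A) (W(A) = √(1*√A - 3) = √(√A - 3) = √(-3 + √A))
l(c) = 6/19 - c/95 (l(c) = (-30 + c)/(-95 + √(-3 + √9)) = (-30 + c)/(-95 + √(-3 + 3)) = (-30 + c)/(-95 + √0) = (-30 + c)/(-95 + 0) = (-30 + c)/(-95) = (-30 + c)*(-1/95) = 6/19 - c/95)
g(315, 316)/l(-169) = -59/(6/19 - 1/95*(-169)) = -59/(6/19 + 169/95) = -59/199/95 = -59*95/199 = -5605/199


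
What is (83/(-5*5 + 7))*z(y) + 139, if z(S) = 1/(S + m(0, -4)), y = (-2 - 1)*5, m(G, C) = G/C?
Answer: 37613/270 ≈ 139.31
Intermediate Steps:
y = -15 (y = -3*5 = -15)
z(S) = 1/S (z(S) = 1/(S + 0/(-4)) = 1/(S + 0*(-1/4)) = 1/(S + 0) = 1/S)
(83/(-5*5 + 7))*z(y) + 139 = (83/(-5*5 + 7))/(-15) + 139 = (83/(-25 + 7))*(-1/15) + 139 = (83/(-18))*(-1/15) + 139 = (83*(-1/18))*(-1/15) + 139 = -83/18*(-1/15) + 139 = 83/270 + 139 = 37613/270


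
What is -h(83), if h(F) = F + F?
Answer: -166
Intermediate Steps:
h(F) = 2*F
-h(83) = -2*83 = -1*166 = -166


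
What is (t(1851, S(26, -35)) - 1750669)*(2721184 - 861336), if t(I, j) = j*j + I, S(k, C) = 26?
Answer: -3251278402416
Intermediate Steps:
t(I, j) = I + j**2 (t(I, j) = j**2 + I = I + j**2)
(t(1851, S(26, -35)) - 1750669)*(2721184 - 861336) = ((1851 + 26**2) - 1750669)*(2721184 - 861336) = ((1851 + 676) - 1750669)*1859848 = (2527 - 1750669)*1859848 = -1748142*1859848 = -3251278402416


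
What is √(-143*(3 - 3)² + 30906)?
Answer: 3*√3434 ≈ 175.80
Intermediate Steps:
√(-143*(3 - 3)² + 30906) = √(-143*0² + 30906) = √(-143*0 + 30906) = √(0 + 30906) = √30906 = 3*√3434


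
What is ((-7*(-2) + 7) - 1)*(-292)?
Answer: -5840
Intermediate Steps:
((-7*(-2) + 7) - 1)*(-292) = ((14 + 7) - 1)*(-292) = (21 - 1)*(-292) = 20*(-292) = -5840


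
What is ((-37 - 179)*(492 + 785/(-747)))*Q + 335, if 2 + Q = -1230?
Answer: 10843766557/83 ≈ 1.3065e+8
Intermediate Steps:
Q = -1232 (Q = -2 - 1230 = -1232)
((-37 - 179)*(492 + 785/(-747)))*Q + 335 = ((-37 - 179)*(492 + 785/(-747)))*(-1232) + 335 = -216*(492 + 785*(-1/747))*(-1232) + 335 = -216*(492 - 785/747)*(-1232) + 335 = -216*366739/747*(-1232) + 335 = -8801736/83*(-1232) + 335 = 10843738752/83 + 335 = 10843766557/83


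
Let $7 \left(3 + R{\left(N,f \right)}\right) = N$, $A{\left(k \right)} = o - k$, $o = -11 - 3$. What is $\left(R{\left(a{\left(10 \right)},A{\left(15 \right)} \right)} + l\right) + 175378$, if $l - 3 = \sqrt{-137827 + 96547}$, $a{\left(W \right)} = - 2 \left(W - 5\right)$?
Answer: $\frac{1227636}{7} + 8 i \sqrt{645} \approx 1.7538 \cdot 10^{5} + 203.17 i$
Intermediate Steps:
$o = -14$ ($o = -11 - 3 = -14$)
$A{\left(k \right)} = -14 - k$
$a{\left(W \right)} = 10 - 2 W$ ($a{\left(W \right)} = - 2 \left(-5 + W\right) = 10 - 2 W$)
$R{\left(N,f \right)} = -3 + \frac{N}{7}$
$l = 3 + 8 i \sqrt{645}$ ($l = 3 + \sqrt{-137827 + 96547} = 3 + \sqrt{-41280} = 3 + 8 i \sqrt{645} \approx 3.0 + 203.17 i$)
$\left(R{\left(a{\left(10 \right)},A{\left(15 \right)} \right)} + l\right) + 175378 = \left(\left(-3 + \frac{10 - 20}{7}\right) + \left(3 + 8 i \sqrt{645}\right)\right) + 175378 = \left(\left(-3 + \frac{1}{7} \left(-10\right)\right) + \left(3 + 8 i \sqrt{645}\right)\right) + 175378 = \left(\left(-3 - \frac{10}{7}\right) + \left(3 + 8 i \sqrt{645}\right)\right) + 175378 = \left(- \frac{31}{7} + \left(3 + 8 i \sqrt{645}\right)\right) + 175378 = \left(- \frac{10}{7} + 8 i \sqrt{645}\right) + 175378 = \frac{1227636}{7} + 8 i \sqrt{645}$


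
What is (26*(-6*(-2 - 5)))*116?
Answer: 126672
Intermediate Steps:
(26*(-6*(-2 - 5)))*116 = (26*(-6*(-7)))*116 = (26*42)*116 = 1092*116 = 126672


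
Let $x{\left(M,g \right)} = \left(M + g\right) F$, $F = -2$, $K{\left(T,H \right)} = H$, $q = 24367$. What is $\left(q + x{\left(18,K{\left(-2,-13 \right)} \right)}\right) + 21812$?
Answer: $46169$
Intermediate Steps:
$x{\left(M,g \right)} = - 2 M - 2 g$ ($x{\left(M,g \right)} = \left(M + g\right) \left(-2\right) = - 2 M - 2 g$)
$\left(q + x{\left(18,K{\left(-2,-13 \right)} \right)}\right) + 21812 = \left(24367 - 10\right) + 21812 = 24357 + 21812 = 46169$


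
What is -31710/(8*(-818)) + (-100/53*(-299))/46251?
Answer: 38963241865/8020663416 ≈ 4.8579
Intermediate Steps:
-31710/(8*(-818)) + (-100/53*(-299))/46251 = -31710/(-6544) + (-100*1/53*(-299))*(1/46251) = -31710*(-1/6544) - 100/53*(-299)*(1/46251) = 15855/3272 + (29900/53)*(1/46251) = 15855/3272 + 29900/2451303 = 38963241865/8020663416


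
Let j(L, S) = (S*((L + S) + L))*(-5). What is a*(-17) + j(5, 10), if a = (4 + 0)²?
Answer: -1272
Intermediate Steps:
j(L, S) = -5*S*(S + 2*L) (j(L, S) = (S*(S + 2*L))*(-5) = -5*S*(S + 2*L))
a = 16 (a = 4² = 16)
a*(-17) + j(5, 10) = 16*(-17) - 5*10*(10 + 2*5) = -272 - 5*10*(10 + 10) = -272 - 5*10*20 = -272 - 1000 = -1272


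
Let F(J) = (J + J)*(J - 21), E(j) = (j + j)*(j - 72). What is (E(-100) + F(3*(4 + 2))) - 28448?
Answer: 5844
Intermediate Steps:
E(j) = 2*j*(-72 + j) (E(j) = (2*j)*(-72 + j) = 2*j*(-72 + j))
F(J) = 2*J*(-21 + J) (F(J) = (2*J)*(-21 + J) = 2*J*(-21 + J))
(E(-100) + F(3*(4 + 2))) - 28448 = (2*(-100)*(-72 - 100) + 2*(3*(4 + 2))*(-21 + 3*(4 + 2))) - 28448 = (2*(-100)*(-172) + 2*(3*6)*(-21 + 3*6)) - 28448 = (34400 + 2*18*(-21 + 18)) - 28448 = (34400 + 2*18*(-3)) - 28448 = (34400 - 108) - 28448 = 34292 - 28448 = 5844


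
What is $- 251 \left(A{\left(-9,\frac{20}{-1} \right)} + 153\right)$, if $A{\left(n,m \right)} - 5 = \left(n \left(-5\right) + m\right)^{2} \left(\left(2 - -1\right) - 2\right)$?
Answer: $-196533$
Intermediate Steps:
$A{\left(n,m \right)} = 5 + \left(m - 5 n\right)^{2}$ ($A{\left(n,m \right)} = 5 + \left(n \left(-5\right) + m\right)^{2} \left(\left(2 - -1\right) - 2\right) = 5 + \left(- 5 n + m\right)^{2} \left(\left(2 + 1\right) - 2\right) = 5 + \left(m - 5 n\right)^{2} \left(3 - 2\right) = 5 + \left(m - 5 n\right)^{2} \cdot 1 = 5 + \left(m - 5 n\right)^{2}$)
$- 251 \left(A{\left(-9,\frac{20}{-1} \right)} + 153\right) = - 251 \left(\left(5 + \left(\frac{20}{-1} - -45\right)^{2}\right) + 153\right) = - 251 \left(\left(5 + \left(20 \left(-1\right) + 45\right)^{2}\right) + 153\right) = - 251 \left(\left(5 + \left(-20 + 45\right)^{2}\right) + 153\right) = - 251 \left(\left(5 + 25^{2}\right) + 153\right) = - 251 \left(\left(5 + 625\right) + 153\right) = - 251 \left(630 + 153\right) = \left(-251\right) 783 = -196533$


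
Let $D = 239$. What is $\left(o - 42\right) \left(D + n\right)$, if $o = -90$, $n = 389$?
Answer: $-82896$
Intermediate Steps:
$\left(o - 42\right) \left(D + n\right) = \left(-90 - 42\right) \left(239 + 389\right) = \left(-132\right) 628 = -82896$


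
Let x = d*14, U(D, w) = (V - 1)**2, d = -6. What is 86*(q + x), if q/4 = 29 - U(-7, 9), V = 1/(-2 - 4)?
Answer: 20554/9 ≈ 2283.8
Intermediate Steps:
V = -1/6 (V = 1/(-6) = -1/6 ≈ -0.16667)
U(D, w) = 49/36 (U(D, w) = (-1/6 - 1)**2 = (-7/6)**2 = 49/36)
x = -84 (x = -6*14 = -84)
q = 995/9 (q = 4*(29 - 1*49/36) = 4*(29 - 49/36) = 4*(995/36) = 995/9 ≈ 110.56)
86*(q + x) = 86*(995/9 - 84) = 86*(239/9) = 20554/9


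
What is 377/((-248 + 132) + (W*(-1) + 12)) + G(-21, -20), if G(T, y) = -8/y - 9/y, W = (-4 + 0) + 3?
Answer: -5789/2060 ≈ -2.8102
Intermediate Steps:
W = -1 (W = -4 + 3 = -1)
G(T, y) = -17/y
377/((-248 + 132) + (W*(-1) + 12)) + G(-21, -20) = 377/((-248 + 132) + (-1*(-1) + 12)) - 17/(-20) = 377/(-116 + (1 + 12)) - 17*(-1/20) = 377/(-116 + 13) + 17/20 = 377/(-103) + 17/20 = -1/103*377 + 17/20 = -377/103 + 17/20 = -5789/2060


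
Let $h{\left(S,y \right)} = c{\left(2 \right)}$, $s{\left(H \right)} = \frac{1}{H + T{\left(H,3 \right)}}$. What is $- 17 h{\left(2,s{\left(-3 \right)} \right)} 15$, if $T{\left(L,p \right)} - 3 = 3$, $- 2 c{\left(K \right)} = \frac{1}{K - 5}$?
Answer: $- \frac{85}{2} \approx -42.5$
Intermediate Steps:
$c{\left(K \right)} = - \frac{1}{2 \left(-5 + K\right)}$ ($c{\left(K \right)} = - \frac{1}{2 \left(K - 5\right)} = - \frac{1}{2 \left(-5 + K\right)}$)
$T{\left(L,p \right)} = 6$ ($T{\left(L,p \right)} = 3 + 3 = 6$)
$s{\left(H \right)} = \frac{1}{6 + H}$ ($s{\left(H \right)} = \frac{1}{H + 6} = \frac{1}{6 + H}$)
$h{\left(S,y \right)} = \frac{1}{6}$ ($h{\left(S,y \right)} = - \frac{1}{-10 + 2 \cdot 2} = - \frac{1}{-10 + 4} = - \frac{1}{-6} = \left(-1\right) \left(- \frac{1}{6}\right) = \frac{1}{6}$)
$- 17 h{\left(2,s{\left(-3 \right)} \right)} 15 = \left(-17\right) \frac{1}{6} \cdot 15 = \left(- \frac{17}{6}\right) 15 = - \frac{85}{2}$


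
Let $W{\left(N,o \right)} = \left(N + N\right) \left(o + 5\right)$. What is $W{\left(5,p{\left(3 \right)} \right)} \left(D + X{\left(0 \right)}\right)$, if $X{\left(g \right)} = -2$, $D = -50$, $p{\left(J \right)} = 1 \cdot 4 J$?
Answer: $-8840$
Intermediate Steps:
$p{\left(J \right)} = 4 J$
$W{\left(N,o \right)} = 2 N \left(5 + o\right)$
$W{\left(5,p{\left(3 \right)} \right)} \left(D + X{\left(0 \right)}\right) = 2 \cdot 5 \left(5 + 4 \cdot 3\right) \left(-50 - 2\right) = 2 \cdot 5 \left(5 + 12\right) \left(-52\right) = 2 \cdot 5 \cdot 17 \left(-52\right) = 170 \left(-52\right) = -8840$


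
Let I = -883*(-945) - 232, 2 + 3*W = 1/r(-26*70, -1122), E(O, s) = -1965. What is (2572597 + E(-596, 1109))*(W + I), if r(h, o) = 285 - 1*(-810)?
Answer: 7044443395768912/3285 ≈ 2.1444e+12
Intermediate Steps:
r(h, o) = 1095 (r(h, o) = 285 + 810 = 1095)
W = -2189/3285 (W = -⅔ + (⅓)/1095 = -⅔ + (⅓)*(1/1095) = -⅔ + 1/3285 = -2189/3285 ≈ -0.66636)
I = 834203 (I = 834435 - 232 = 834203)
(2572597 + E(-596, 1109))*(W + I) = (2572597 - 1965)*(-2189/3285 + 834203) = 2570632*(2740354666/3285) = 7044443395768912/3285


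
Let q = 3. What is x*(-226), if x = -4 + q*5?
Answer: -2486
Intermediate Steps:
x = 11 (x = -4 + 3*5 = -4 + 15 = 11)
x*(-226) = 11*(-226) = -2486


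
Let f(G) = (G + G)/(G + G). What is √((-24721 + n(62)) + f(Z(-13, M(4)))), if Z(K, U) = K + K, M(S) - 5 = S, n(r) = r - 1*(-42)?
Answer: 2*I*√6154 ≈ 156.89*I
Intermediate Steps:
n(r) = 42 + r (n(r) = r + 42 = 42 + r)
M(S) = 5 + S
Z(K, U) = 2*K
f(G) = 1 (f(G) = (2*G)/((2*G)) = (2*G)*(1/(2*G)) = 1)
√((-24721 + n(62)) + f(Z(-13, M(4)))) = √((-24721 + (42 + 62)) + 1) = √((-24721 + 104) + 1) = √(-24617 + 1) = √(-24616) = 2*I*√6154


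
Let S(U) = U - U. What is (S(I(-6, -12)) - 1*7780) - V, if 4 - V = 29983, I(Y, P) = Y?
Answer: 22199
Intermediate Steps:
V = -29979 (V = 4 - 1*29983 = 4 - 29983 = -29979)
S(U) = 0
(S(I(-6, -12)) - 1*7780) - V = (0 - 1*7780) - 1*(-29979) = (0 - 7780) + 29979 = -7780 + 29979 = 22199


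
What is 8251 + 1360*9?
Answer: 20491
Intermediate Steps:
8251 + 1360*9 = 8251 + 12240 = 20491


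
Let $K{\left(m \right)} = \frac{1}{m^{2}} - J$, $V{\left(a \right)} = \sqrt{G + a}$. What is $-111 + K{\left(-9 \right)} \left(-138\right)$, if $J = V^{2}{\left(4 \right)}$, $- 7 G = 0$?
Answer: $\frac{11861}{27} \approx 439.3$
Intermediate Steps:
$G = 0$ ($G = \left(- \frac{1}{7}\right) 0 = 0$)
$V{\left(a \right)} = \sqrt{a}$ ($V{\left(a \right)} = \sqrt{0 + a} = \sqrt{a}$)
$J = 4$ ($J = \left(\sqrt{4}\right)^{2} = 2^{2} = 4$)
$K{\left(m \right)} = -4 + \frac{1}{m^{2}}$ ($K{\left(m \right)} = \frac{1}{m^{2}} - 4 = -4 + \frac{1}{m^{2}}$)
$-111 + K{\left(-9 \right)} \left(-138\right) = -111 + \left(-4 + \frac{1}{81}\right) \left(-138\right) = -111 - - \frac{14858}{27} = -111 + \frac{14858}{27} = \frac{11861}{27}$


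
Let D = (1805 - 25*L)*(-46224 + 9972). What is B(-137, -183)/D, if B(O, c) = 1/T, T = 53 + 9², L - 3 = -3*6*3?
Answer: -1/14961925440 ≈ -6.6836e-11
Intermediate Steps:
L = -51 (L = 3 - 3*6*3 = 3 - 18*3 = 3 - 54 = -51)
T = 134 (T = 53 + 81 = 134)
B(O, c) = 1/134
D = -111656160 (D = (1805 - 25*(-51))*(-46224 + 9972) = (1805 + 1275)*(-36252) = 3080*(-36252) = -111656160)
B(-137, -183)/D = (1/134)/(-111656160) = (1/134)*(-1/111656160) = -1/14961925440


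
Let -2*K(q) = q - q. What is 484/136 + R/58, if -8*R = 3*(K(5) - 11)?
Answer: 28633/7888 ≈ 3.6299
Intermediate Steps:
K(q) = 0 (K(q) = -(q - q)/2 = -½*0 = 0)
R = 33/8 (R = -3*(0 - 11)/8 = -3*(-11)/8 = -⅛*(-33) = 33/8 ≈ 4.1250)
484/136 + R/58 = 484/136 + (33/8)/58 = 484*(1/136) + (33/8)*(1/58) = 121/34 + 33/464 = 28633/7888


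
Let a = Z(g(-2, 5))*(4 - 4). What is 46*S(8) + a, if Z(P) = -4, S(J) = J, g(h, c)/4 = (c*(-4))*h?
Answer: 368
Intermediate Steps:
g(h, c) = -16*c*h (g(h, c) = 4*((c*(-4))*h) = 4*((-4*c)*h) = 4*(-4*c*h) = -16*c*h)
a = 0 (a = -4*(4 - 4) = -4*0 = 0)
46*S(8) + a = 46*8 + 0 = 368 + 0 = 368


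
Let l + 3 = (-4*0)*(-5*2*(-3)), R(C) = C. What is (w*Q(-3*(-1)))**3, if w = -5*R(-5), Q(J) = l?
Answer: -421875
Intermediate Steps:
l = -3 (l = -3 + (-4*0)*(-5*2*(-3)) = -3 + 0*(-10*(-3)) = -3 + 0*30 = -3 + 0 = -3)
Q(J) = -3
w = 25 (w = -5*(-5) = 25)
(w*Q(-3*(-1)))**3 = (25*(-3))**3 = (-75)**3 = -421875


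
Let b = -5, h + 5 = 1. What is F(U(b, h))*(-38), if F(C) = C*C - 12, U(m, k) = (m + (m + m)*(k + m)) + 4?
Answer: -300542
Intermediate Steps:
h = -4 (h = -5 + 1 = -4)
U(m, k) = 4 + m + 2*m*(k + m) (U(m, k) = (m + (2*m)*(k + m)) + 4 = (m + 2*m*(k + m)) + 4 = 4 + m + 2*m*(k + m))
F(C) = -12 + C**2 (F(C) = C**2 - 12 = -12 + C**2)
F(U(b, h))*(-38) = (-12 + (4 - 5 + 2*(-5)**2 + 2*(-4)*(-5))**2)*(-38) = (-12 + (4 - 5 + 2*25 + 40)**2)*(-38) = (-12 + (4 - 5 + 50 + 40)**2)*(-38) = (-12 + 89**2)*(-38) = (-12 + 7921)*(-38) = 7909*(-38) = -300542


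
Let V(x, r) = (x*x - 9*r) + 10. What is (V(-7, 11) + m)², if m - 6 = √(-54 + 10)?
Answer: 1112 - 136*I*√11 ≈ 1112.0 - 451.06*I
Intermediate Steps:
V(x, r) = 10 + x² - 9*r (V(x, r) = (x² - 9*r) + 10 = 10 + x² - 9*r)
m = 6 + 2*I*√11 (m = 6 + √(-54 + 10) = 6 + √(-44) = 6 + 2*I*√11 ≈ 6.0 + 6.6332*I)
(V(-7, 11) + m)² = ((10 + (-7)² - 9*11) + (6 + 2*I*√11))² = ((10 + 49 - 99) + (6 + 2*I*√11))² = (-40 + (6 + 2*I*√11))² = (-34 + 2*I*√11)²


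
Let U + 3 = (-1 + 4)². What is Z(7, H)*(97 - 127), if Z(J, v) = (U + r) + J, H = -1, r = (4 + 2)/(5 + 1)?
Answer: -420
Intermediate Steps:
r = 1 (r = 6/6 = 6*(⅙) = 1)
U = 6 (U = -3 + (-1 + 4)² = -3 + 3² = -3 + 9 = 6)
Z(J, v) = 7 + J (Z(J, v) = (6 + 1) + J = 7 + J)
Z(7, H)*(97 - 127) = (7 + 7)*(97 - 127) = 14*(-30) = -420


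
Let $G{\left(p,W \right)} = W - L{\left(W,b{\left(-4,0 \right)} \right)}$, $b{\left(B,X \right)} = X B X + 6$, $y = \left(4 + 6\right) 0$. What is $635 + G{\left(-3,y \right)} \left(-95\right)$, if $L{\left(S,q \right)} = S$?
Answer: $635$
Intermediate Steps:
$y = 0$ ($y = 10 \cdot 0 = 0$)
$b{\left(B,X \right)} = 6 + B X^{2}$ ($b{\left(B,X \right)} = B X X + 6 = B X^{2} + 6 = 6 + B X^{2}$)
$G{\left(p,W \right)} = 0$ ($G{\left(p,W \right)} = W - W = 0$)
$635 + G{\left(-3,y \right)} \left(-95\right) = 635 + 0 \left(-95\right) = 635 + 0 = 635$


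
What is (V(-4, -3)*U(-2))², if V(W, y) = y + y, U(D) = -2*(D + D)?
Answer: 2304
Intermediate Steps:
U(D) = -4*D
V(W, y) = 2*y
(V(-4, -3)*U(-2))² = ((2*(-3))*(-4*(-2)))² = (-6*8)² = (-48)² = 2304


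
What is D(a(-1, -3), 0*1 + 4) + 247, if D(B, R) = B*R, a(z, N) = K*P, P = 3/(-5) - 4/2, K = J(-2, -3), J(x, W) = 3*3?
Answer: 767/5 ≈ 153.40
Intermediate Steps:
J(x, W) = 9
K = 9
P = -13/5 (P = 3*(-1/5) - 4*1/2 = -3/5 - 2 = -13/5 ≈ -2.6000)
a(z, N) = -117/5 (a(z, N) = 9*(-13/5) = -117/5)
D(a(-1, -3), 0*1 + 4) + 247 = -117*(0*1 + 4)/5 + 247 = -117*(0 + 4)/5 + 247 = -117/5*4 + 247 = -468/5 + 247 = 767/5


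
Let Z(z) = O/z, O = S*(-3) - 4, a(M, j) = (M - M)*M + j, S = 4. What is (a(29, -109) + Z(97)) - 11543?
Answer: -1130260/97 ≈ -11652.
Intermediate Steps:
a(M, j) = j (a(M, j) = 0*M + j = 0 + j = j)
O = -16 (O = 4*(-3) - 4 = -12 - 4 = -16)
Z(z) = -16/z
(a(29, -109) + Z(97)) - 11543 = (-109 - 16/97) - 11543 = -10589/97 - 11543 = -1130260/97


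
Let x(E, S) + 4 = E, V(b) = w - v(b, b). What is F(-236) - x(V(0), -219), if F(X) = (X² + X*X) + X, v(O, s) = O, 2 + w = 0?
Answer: 111162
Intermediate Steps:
w = -2 (w = -2 + 0 = -2)
V(b) = -2 - b
x(E, S) = -4 + E
F(X) = X + 2*X² (F(X) = (X² + X²) + X = 2*X² + X = X + 2*X²)
F(-236) - x(V(0), -219) = -236*(1 + 2*(-236)) - (-4 + (-2 - 1*0)) = -236*(1 - 472) - (-4 + (-2 + 0)) = -236*(-471) - (-4 - 2) = 111156 - 1*(-6) = 111156 + 6 = 111162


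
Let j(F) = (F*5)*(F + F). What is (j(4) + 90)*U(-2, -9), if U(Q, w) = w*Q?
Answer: 4500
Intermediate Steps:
U(Q, w) = Q*w
j(F) = 10*F² (j(F) = (5*F)*(2*F) = 10*F²)
(j(4) + 90)*U(-2, -9) = (10*4² + 90)*(-2*(-9)) = (10*16 + 90)*18 = (160 + 90)*18 = 250*18 = 4500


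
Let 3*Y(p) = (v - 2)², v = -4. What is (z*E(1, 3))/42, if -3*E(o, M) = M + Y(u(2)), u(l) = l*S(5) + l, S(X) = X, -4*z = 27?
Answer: 45/56 ≈ 0.80357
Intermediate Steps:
z = -27/4 (z = -¼*27 = -27/4 ≈ -6.7500)
u(l) = 6*l (u(l) = l*5 + l = 5*l + l = 6*l)
Y(p) = 12 (Y(p) = (-4 - 2)²/3 = (⅓)*(-6)² = (⅓)*36 = 12)
E(o, M) = -4 - M/3 (E(o, M) = -(M + 12)/3 = -(12 + M)/3 = -4 - M/3)
(z*E(1, 3))/42 = -27*(-4 - ⅓*3)/4/42 = -27*(-4 - 1)/4*(1/42) = -27/4*(-5)*(1/42) = (135/4)*(1/42) = 45/56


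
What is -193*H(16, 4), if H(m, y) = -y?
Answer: 772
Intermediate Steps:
-193*H(16, 4) = -(-193)*4 = -193*(-4) = 772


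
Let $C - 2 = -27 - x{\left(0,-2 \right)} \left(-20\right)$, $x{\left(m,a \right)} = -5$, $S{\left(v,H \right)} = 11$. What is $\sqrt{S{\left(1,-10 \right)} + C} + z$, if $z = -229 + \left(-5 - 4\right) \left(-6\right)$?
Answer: $-175 + i \sqrt{114} \approx -175.0 + 10.677 i$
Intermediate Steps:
$z = -175$ ($z = -229 - -54 = -229 + 54 = -175$)
$C = -125$ ($C = 2 - \left(27 - -100\right) = 2 - 127 = -125$)
$\sqrt{S{\left(1,-10 \right)} + C} + z = \sqrt{11 - 125} - 175 = \sqrt{-114} - 175 = i \sqrt{114} - 175 = -175 + i \sqrt{114}$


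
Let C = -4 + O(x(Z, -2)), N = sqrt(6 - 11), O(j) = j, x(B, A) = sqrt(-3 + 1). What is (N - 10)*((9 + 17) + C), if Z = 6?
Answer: -(10 - I*sqrt(5))*(22 + I*sqrt(2)) ≈ -223.16 + 35.051*I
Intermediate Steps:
x(B, A) = I*sqrt(2) (x(B, A) = sqrt(-2) = I*sqrt(2))
N = I*sqrt(5) (N = sqrt(-5) = I*sqrt(5) ≈ 2.2361*I)
C = -4 + I*sqrt(2) ≈ -4.0 + 1.4142*I
(N - 10)*((9 + 17) + C) = (I*sqrt(5) - 10)*((9 + 17) + (-4 + I*sqrt(2))) = (-10 + I*sqrt(5))*(26 + (-4 + I*sqrt(2))) = (-10 + I*sqrt(5))*(22 + I*sqrt(2))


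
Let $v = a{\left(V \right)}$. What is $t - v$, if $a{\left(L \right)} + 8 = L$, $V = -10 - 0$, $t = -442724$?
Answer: $-442706$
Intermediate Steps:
$V = -10$ ($V = -10 + 0 = -10$)
$a{\left(L \right)} = -8 + L$
$v = -18$ ($v = -8 - 10 = -18$)
$t - v = -442724 - -18 = -442724 + 18 = -442706$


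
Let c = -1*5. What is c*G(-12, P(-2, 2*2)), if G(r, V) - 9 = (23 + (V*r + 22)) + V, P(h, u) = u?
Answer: -50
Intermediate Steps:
c = -5
G(r, V) = 54 + V + V*r (G(r, V) = 9 + ((23 + (V*r + 22)) + V) = 9 + ((23 + (22 + V*r)) + V) = 9 + ((45 + V*r) + V) = 9 + (45 + V + V*r) = 54 + V + V*r)
c*G(-12, P(-2, 2*2)) = -5*(54 + 2*2 + (2*2)*(-12)) = -5*(54 + 4 + 4*(-12)) = -5*(54 + 4 - 48) = -5*10 = -50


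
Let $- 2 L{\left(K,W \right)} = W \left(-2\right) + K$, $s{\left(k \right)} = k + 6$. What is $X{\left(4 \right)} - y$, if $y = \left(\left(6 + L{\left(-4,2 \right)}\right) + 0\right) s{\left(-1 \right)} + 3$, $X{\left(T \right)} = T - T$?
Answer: $-53$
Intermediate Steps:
$X{\left(T \right)} = 0$
$s{\left(k \right)} = 6 + k$
$L{\left(K,W \right)} = W - \frac{K}{2}$ ($L{\left(K,W \right)} = - \frac{W \left(-2\right) + K}{2} = - \frac{- 2 W + K}{2} = - \frac{K - 2 W}{2} = W - \frac{K}{2}$)
$y = 53$ ($y = \left(\left(6 + \left(2 - -2\right)\right) + 0\right) \left(6 - 1\right) + 3 = \left(\left(6 + \left(2 + 2\right)\right) + 0\right) 5 + 3 = \left(\left(6 + 4\right) + 0\right) 5 + 3 = \left(10 + 0\right) 5 + 3 = 10 \cdot 5 + 3 = 50 + 3 = 53$)
$X{\left(4 \right)} - y = 0 - 53 = -53$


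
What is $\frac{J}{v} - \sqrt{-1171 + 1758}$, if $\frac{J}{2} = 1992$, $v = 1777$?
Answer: $\frac{3984}{1777} - \sqrt{587} \approx -21.986$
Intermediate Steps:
$J = 3984$ ($J = 2 \cdot 1992 = 3984$)
$\frac{J}{v} - \sqrt{-1171 + 1758} = \frac{3984}{1777} - \sqrt{-1171 + 1758} = 3984 \cdot \frac{1}{1777} - \sqrt{587} = \frac{3984}{1777} - \sqrt{587}$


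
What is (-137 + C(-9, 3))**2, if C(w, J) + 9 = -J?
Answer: 22201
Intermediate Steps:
C(w, J) = -9 - J
(-137 + C(-9, 3))**2 = (-137 + (-9 - 1*3))**2 = (-137 + (-9 - 3))**2 = (-137 - 12)**2 = (-149)**2 = 22201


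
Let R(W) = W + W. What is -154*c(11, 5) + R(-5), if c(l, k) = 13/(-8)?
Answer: 961/4 ≈ 240.25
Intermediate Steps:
c(l, k) = -13/8 (c(l, k) = 13*(-⅛) = -13/8)
R(W) = 2*W
-154*c(11, 5) + R(-5) = -154*(-13/8) + 2*(-5) = 1001/4 - 10 = 961/4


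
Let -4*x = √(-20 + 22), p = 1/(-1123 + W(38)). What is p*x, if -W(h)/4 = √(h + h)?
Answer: -2*√38/1259913 + 1123*√2/5039652 ≈ 0.00030535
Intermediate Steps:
W(h) = -4*√2*√h (W(h) = -4*√(h + h) = -4*√2*√h)
p = 1/(-1123 - 8*√19) (p = 1/(-1123 - 4*√2*√38) = 1/(-1123 - 8*√19) ≈ -0.00086365)
x = -√2/4 (x = -√(-20 + 22)/4 = -√2/4 ≈ -0.35355)
p*x = (-1123/1259913 + 8*√19/1259913)*(-√2/4) = -√2*(-1123/1259913 + 8*√19/1259913)/4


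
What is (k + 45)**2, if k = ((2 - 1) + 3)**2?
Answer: 3721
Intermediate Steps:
k = 16 (k = (1 + 3)**2 = 4**2 = 16)
(k + 45)**2 = (16 + 45)**2 = 61**2 = 3721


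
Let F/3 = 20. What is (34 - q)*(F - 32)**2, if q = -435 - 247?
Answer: 561344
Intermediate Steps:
q = -682
F = 60 (F = 3*20 = 60)
(34 - q)*(F - 32)**2 = (34 - 1*(-682))*(60 - 32)**2 = (34 + 682)*28**2 = 716*784 = 561344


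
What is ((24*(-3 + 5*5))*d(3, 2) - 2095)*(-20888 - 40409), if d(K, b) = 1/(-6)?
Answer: 133811351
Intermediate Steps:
d(K, b) = -1/6
((24*(-3 + 5*5))*d(3, 2) - 2095)*(-20888 - 40409) = ((24*(-3 + 5*5))*(-1/6) - 2095)*(-20888 - 40409) = ((24*(-3 + 25))*(-1/6) - 2095)*(-61297) = ((24*22)*(-1/6) - 2095)*(-61297) = (528*(-1/6) - 2095)*(-61297) = (-88 - 2095)*(-61297) = -2183*(-61297) = 133811351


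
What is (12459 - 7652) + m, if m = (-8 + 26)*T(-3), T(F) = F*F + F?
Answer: 4915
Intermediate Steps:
T(F) = F + F² (T(F) = F² + F = F + F²)
m = 108 (m = (-8 + 26)*(-3*(1 - 3)) = 18*(-3*(-2)) = 18*6 = 108)
(12459 - 7652) + m = (12459 - 7652) + 108 = 4807 + 108 = 4915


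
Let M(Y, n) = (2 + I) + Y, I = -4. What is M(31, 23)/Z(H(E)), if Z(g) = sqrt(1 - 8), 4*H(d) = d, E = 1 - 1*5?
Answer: -29*I*sqrt(7)/7 ≈ -10.961*I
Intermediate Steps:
E = -4 (E = 1 - 5 = -4)
H(d) = d/4
Z(g) = I*sqrt(7) (Z(g) = sqrt(-7) = I*sqrt(7))
M(Y, n) = -2 + Y (M(Y, n) = (2 - 4) + Y = -2 + Y)
M(31, 23)/Z(H(E)) = (-2 + 31)/((I*sqrt(7))) = 29*(-I*sqrt(7)/7) = -29*I*sqrt(7)/7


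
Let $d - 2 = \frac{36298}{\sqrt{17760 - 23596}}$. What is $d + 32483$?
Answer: $32485 - \frac{18149 i \sqrt{1459}}{1459} \approx 32485.0 - 475.14 i$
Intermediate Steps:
$d = 2 - \frac{18149 i \sqrt{1459}}{1459}$ ($d = 2 + \frac{36298}{\sqrt{17760 - 23596}} = 2 + \frac{36298}{\sqrt{-5836}} = 2 + \frac{36298}{2 i \sqrt{1459}} = 2 + 36298 \left(- \frac{i \sqrt{1459}}{2918}\right) = 2 - \frac{18149 i \sqrt{1459}}{1459} \approx 2.0 - 475.14 i$)
$d + 32483 = \left(2 - \frac{18149 i \sqrt{1459}}{1459}\right) + 32483 = 32485 - \frac{18149 i \sqrt{1459}}{1459}$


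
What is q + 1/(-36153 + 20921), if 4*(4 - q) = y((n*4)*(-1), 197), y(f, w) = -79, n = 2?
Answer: 361759/15232 ≈ 23.750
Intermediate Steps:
q = 95/4 (q = 4 - ¼*(-79) = 4 + 79/4 = 95/4 ≈ 23.750)
q + 1/(-36153 + 20921) = 95/4 + 1/(-36153 + 20921) = 95/4 + 1/(-15232) = 95/4 - 1/15232 = 361759/15232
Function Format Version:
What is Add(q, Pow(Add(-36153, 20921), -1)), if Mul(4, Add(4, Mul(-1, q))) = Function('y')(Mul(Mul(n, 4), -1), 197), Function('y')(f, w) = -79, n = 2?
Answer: Rational(361759, 15232) ≈ 23.750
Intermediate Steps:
q = Rational(95, 4) (q = Add(4, Mul(Rational(-1, 4), -79)) = Add(4, Rational(79, 4)) = Rational(95, 4) ≈ 23.750)
Add(q, Pow(Add(-36153, 20921), -1)) = Add(Rational(95, 4), Pow(Add(-36153, 20921), -1)) = Add(Rational(95, 4), Pow(-15232, -1)) = Add(Rational(95, 4), Rational(-1, 15232)) = Rational(361759, 15232)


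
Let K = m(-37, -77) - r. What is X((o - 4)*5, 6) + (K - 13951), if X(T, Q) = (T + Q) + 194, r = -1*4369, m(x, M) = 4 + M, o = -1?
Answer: -9480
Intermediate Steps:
r = -4369
X(T, Q) = 194 + Q + T (X(T, Q) = (Q + T) + 194 = 194 + Q + T)
K = 4296 (K = (4 - 77) - 1*(-4369) = -73 + 4369 = 4296)
X((o - 4)*5, 6) + (K - 13951) = (194 + 6 + (-1 - 4)*5) + (4296 - 13951) = (194 + 6 - 5*5) - 9655 = (194 + 6 - 25) - 9655 = 175 - 9655 = -9480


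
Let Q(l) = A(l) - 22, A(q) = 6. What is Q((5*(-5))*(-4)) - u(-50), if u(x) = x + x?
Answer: 84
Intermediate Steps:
u(x) = 2*x
Q(l) = -16 (Q(l) = 6 - 22 = -16)
Q((5*(-5))*(-4)) - u(-50) = -16 - 2*(-50) = -16 - 1*(-100) = -16 + 100 = 84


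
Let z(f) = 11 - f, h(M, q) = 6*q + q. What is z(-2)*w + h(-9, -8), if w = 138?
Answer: 1738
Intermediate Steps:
h(M, q) = 7*q
z(-2)*w + h(-9, -8) = (11 - 1*(-2))*138 + 7*(-8) = (11 + 2)*138 - 56 = 13*138 - 56 = 1794 - 56 = 1738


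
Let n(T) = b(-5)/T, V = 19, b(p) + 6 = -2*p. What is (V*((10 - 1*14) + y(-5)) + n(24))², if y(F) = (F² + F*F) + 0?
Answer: 27510025/36 ≈ 7.6417e+5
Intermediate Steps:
b(p) = -6 - 2*p
y(F) = 2*F² (y(F) = (F² + F²) + 0 = 2*F² + 0 = 2*F²)
n(T) = 4/T (n(T) = (-6 - 2*(-5))/T = (-6 + 10)/T = 4/T)
(V*((10 - 1*14) + y(-5)) + n(24))² = (19*((10 - 1*14) + 2*(-5)²) + 4/24)² = (19*((10 - 14) + 2*25) + 4*(1/24))² = (19*(-4 + 50) + ⅙)² = (19*46 + ⅙)² = (874 + ⅙)² = (5245/6)² = 27510025/36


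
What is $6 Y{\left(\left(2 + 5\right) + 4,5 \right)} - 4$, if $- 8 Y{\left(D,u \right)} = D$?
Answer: $- \frac{49}{4} \approx -12.25$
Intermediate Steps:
$Y{\left(D,u \right)} = - \frac{D}{8}$
$6 Y{\left(\left(2 + 5\right) + 4,5 \right)} - 4 = 6 \left(- \frac{\left(2 + 5\right) + 4}{8}\right) - 4 = 6 \left(- \frac{7 + 4}{8}\right) - 4 = 6 \left(\left(- \frac{1}{8}\right) 11\right) - 4 = 6 \left(- \frac{11}{8}\right) - 4 = - \frac{33}{4} - 4 = - \frac{49}{4}$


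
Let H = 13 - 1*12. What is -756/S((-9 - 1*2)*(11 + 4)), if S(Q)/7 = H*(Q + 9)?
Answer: 9/13 ≈ 0.69231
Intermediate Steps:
H = 1 (H = 13 - 12 = 1)
S(Q) = 63 + 7*Q (S(Q) = 7*(1*(Q + 9)) = 7*(1*(9 + Q)) = 7*(9 + Q) = 63 + 7*Q)
-756/S((-9 - 1*2)*(11 + 4)) = -756/(63 + 7*((-9 - 1*2)*(11 + 4))) = -756/(63 + 7*((-9 - 2)*15)) = -756/(63 + 7*(-11*15)) = -756/(63 + 7*(-165)) = -756/(63 - 1155) = -756/(-1092) = -756*(-1/1092) = 9/13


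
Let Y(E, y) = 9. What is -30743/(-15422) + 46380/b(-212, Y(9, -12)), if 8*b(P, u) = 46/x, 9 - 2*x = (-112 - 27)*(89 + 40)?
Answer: 1115824912343/15422 ≈ 7.2353e+7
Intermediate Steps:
x = 8970 (x = 9/2 - (-112 - 27)*(89 + 40)/2 = 9/2 - (-139)*129/2 = 9/2 - 1/2*(-17931) = 9/2 + 17931/2 = 8970)
b(P, u) = 1/1560 (b(P, u) = (46/8970)/8 = (46*(1/8970))/8 = (1/8)*(1/195) = 1/1560)
-30743/(-15422) + 46380/b(-212, Y(9, -12)) = -30743/(-15422) + 46380/(1/1560) = -30743*(-1/15422) + 46380*1560 = 30743/15422 + 72352800 = 1115824912343/15422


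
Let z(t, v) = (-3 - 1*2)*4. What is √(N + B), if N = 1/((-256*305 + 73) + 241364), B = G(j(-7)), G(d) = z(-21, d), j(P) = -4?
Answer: I*√533710025623/163357 ≈ 4.4721*I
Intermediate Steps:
z(t, v) = -20 (z(t, v) = (-3 - 2)*4 = -5*4 = -20)
G(d) = -20
B = -20
N = 1/163357 (N = 1/((-78080 + 73) + 241364) = 1/(-78007 + 241364) = 1/163357 ≈ 6.1216e-6)
√(N + B) = √(1/163357 - 20) = √(-3267139/163357) = I*√533710025623/163357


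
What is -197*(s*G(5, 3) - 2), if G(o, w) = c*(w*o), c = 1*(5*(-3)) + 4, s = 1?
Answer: 32899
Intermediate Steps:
c = -11 (c = 1*(-15) + 4 = -15 + 4 = -11)
G(o, w) = -11*o*w (G(o, w) = -11*w*o = -11*o*w)
-197*(s*G(5, 3) - 2) = -197*(1*(-11*5*3) - 2) = -197*(1*(-165) - 2) = -197*(-165 - 2) = -197*(-167) = 32899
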